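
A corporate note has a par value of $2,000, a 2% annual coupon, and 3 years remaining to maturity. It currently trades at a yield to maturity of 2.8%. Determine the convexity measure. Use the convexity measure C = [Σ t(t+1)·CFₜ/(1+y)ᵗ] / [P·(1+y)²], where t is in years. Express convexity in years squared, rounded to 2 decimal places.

With y = 0.028:
  t   CF        PV=CF/(1+0.028)^t    t·PV        t(t+1)·PV
  1        40.00        38.9105        38.9105          77.8210
  2        40.00        37.8507        75.7014         227.1041
  3     2,040.00     1,877.8064     5,633.4193      22,533.6772
  Σ                  1,954.5676     5,748.0312      22,838.6024
P = 1,954.5676.
Convexity = Σ t(t+1)·PV / [P·(1+y)²] = 22,838.6024 / (1,954.5676 × 1.056784) = 11.05688.

11.06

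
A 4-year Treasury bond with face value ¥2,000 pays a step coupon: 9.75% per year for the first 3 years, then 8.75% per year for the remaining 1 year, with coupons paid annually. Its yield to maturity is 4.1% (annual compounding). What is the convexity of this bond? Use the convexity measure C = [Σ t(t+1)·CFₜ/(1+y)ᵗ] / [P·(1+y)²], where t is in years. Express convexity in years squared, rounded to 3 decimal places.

15.650

With y = 0.041:
  t   CF        PV=CF/(1+0.041)^t    t·PV        t(t+1)·PV
  1       195.00       187.3199       187.3199         374.6398
  2       195.00       179.9423       359.8845       1,079.6535
  3       195.00       172.8552       518.5656       2,074.2623
  4     2,175.00     1,852.0655     7,408.2620      37,041.3101
  Σ                  2,392.1828     8,474.0320      40,569.8657
P = 2,392.1828.
Convexity = Σ t(t+1)·PV / [P·(1+y)²] = 40,569.8657 / (2,392.1828 × 1.083681) = 15.64976.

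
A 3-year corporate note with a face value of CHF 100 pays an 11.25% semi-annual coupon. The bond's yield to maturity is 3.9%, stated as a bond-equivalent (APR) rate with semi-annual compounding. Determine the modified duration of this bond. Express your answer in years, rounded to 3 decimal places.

2.615 years

Periodic yield y = 0.0195. First find Macaulay duration:
  t   CF        PV=CF/(1+0.0195)^t    t·PV
  1        5.625         5.5174         5.5174
  2        5.625         5.4119        10.8238
  3        5.625         5.3084        15.9251
  4        5.625         5.2068        20.8273
  5        5.625         5.1072        25.5362
  6      105.625        94.0683       564.4099
  Σ                    120.6200       643.0397
P = 120.6200; Macaulay duration = 643.0397 / 120.6200 = 5.33112 half-year periods = 2.66556 years.
Modified duration = D_Mac / (1 + y) = 2.66556 / 1.0195 = 2.61457 years.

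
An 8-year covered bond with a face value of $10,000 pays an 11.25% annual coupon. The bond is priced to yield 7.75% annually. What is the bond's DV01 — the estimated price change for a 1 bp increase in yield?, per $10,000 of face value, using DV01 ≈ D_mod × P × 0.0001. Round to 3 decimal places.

$6.576

Periodic yield y = 0.0775.
  t   CF        PV=CF/(1+0.0775)^t    t·PV
  1     1,125.00     1,044.0835     1,044.0835
  2     1,125.00       968.9870     1,937.9741
  3     1,125.00       899.2919     2,697.8757
  4     1,125.00       834.6097     3,338.4386
  5     1,125.00       774.5797     3,872.8987
  6     1,125.00       718.8675     4,313.2050
  7     1,125.00       667.1624     4,670.1369
  8    11,125.00     6,122.9652    48,983.7214
  Σ                 12,030.5469    70,858.3339
P = 12,030.5469; D_Mac = 5.88987 yrs; D_mod = 5.46623 yrs.
DV01 ≈ 5.46623 × 12,030.5469 × 0.0001 = 6.576179.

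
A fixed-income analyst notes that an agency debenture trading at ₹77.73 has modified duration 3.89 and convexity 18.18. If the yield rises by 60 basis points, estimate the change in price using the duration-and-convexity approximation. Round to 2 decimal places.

Duration effect: -D_mod·Δy = -3.89 × (+0.006) = -0.023340
Convexity effect: ½·C·(Δy)² = 0.5 × 18.18 × (0.006)² = +0.00032724
ΔP/P ≈ -0.023340 + 0.00032724 = -0.02301276
ΔP ≈ 77.73 × (-0.02301276) = -1.7887818348.

-₹1.79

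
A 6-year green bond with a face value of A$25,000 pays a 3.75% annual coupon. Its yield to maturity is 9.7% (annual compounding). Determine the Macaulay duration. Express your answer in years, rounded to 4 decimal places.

5.3823 years

Periodic yield y = 0.097. Discount each cash flow and weight by its year:
  t   CF        PV=CF/(1+0.097)^t    t·PV
  1       937.50       854.6035       854.6035
  2       937.50       779.0369     1,558.0738
  3       937.50       710.1521     2,130.4564
  4       937.50       647.3584     2,589.4335
  5       937.50       590.1170     2,950.5851
  6    25,937.50    14,882.9269    89,297.5614
  Σ                 18,464.1948    99,380.7136
Price P = Σ PV = 18,464.1948.
Macaulay duration = Σ(t·PV) / P = 99,380.7136 / 18,464.1948 = 5.38235 years.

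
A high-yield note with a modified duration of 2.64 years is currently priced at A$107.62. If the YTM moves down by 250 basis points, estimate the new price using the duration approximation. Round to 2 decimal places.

Duration approximation: ΔP/P ≈ -D_mod · Δy = -2.64 × (-0.025) = +0.066000.
New price ≈ 107.62 × (1 + 0.066000) = 114.72292.

A$114.72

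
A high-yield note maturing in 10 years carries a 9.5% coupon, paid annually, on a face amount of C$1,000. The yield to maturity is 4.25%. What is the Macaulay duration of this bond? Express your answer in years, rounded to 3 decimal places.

Periodic yield y = 0.0425. Discount each cash flow and weight by its year:
  t   CF        PV=CF/(1+0.0425)^t    t·PV
  1        95.00        91.1271        91.1271
  2        95.00        87.4121       174.8242
  3        95.00        83.8485       251.5456
  4        95.00        80.4302       321.7209
  5        95.00        77.1513       385.7565
  6        95.00        74.0060       444.0363
  7        95.00        70.9890       496.9231
  8        95.00        68.0950       544.7598
  9        95.00        65.3189       587.8703
  10    1,095.00       722.1933     7,221.9335
  Σ                  1,420.5716    10,520.4974
Price P = Σ PV = 1,420.5716.
Macaulay duration = Σ(t·PV) / P = 10,520.4974 / 1,420.5716 = 7.40582 years.

7.406 years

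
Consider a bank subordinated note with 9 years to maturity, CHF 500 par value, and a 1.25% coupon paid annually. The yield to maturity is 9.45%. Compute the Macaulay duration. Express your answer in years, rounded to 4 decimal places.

8.3462 years

Periodic yield y = 0.0945. Discount each cash flow and weight by its year:
  t   CF        PV=CF/(1+0.0945)^t    t·PV
  1         6.25         5.7104         5.7104
  2         6.25         5.2173        10.4347
  3         6.25         4.7669        14.3006
  4         6.25         4.3553        17.4212
  5         6.25         3.9792        19.8962
  6         6.25         3.6357        21.8141
  7         6.25         3.3218        23.2524
  8         6.25         3.0350        24.2797
  9       506.25       224.6069     2,021.4623
  Σ                    258.6284     2,158.5716
Price P = Σ PV = 258.6284.
Macaulay duration = Σ(t·PV) / P = 2,158.5716 / 258.6284 = 8.34623 years.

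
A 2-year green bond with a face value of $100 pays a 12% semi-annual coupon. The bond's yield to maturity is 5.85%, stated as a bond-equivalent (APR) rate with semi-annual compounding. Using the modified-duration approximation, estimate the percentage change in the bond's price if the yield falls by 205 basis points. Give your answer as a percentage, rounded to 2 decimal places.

+3.68%

Periodic yield y = 0.02925. Modified duration first:
  t   CF        PV=CF/(1+0.02925)^t    t·PV
  1         6.00         5.8295         5.8295
  2         6.00         5.6638        11.3276
  3         6.00         5.5029        16.5086
  4       106.00        94.4544       377.8177
  Σ                    111.4506       411.4835
P = 111.4506; D_Mac = 3.69207 half-year periods = 1.84604 yrs; D_mod = 1.84604/(1+0.02925) = 1.79357 yrs.
ΔP/P ≈ -D_mod · Δy = -1.79357 × (-0.0205) = +0.036768 = +3.6768%.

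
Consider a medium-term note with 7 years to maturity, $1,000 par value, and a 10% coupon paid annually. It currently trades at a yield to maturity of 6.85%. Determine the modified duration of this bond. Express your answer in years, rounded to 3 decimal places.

Periodic yield y = 0.0685. First find Macaulay duration:
  t   CF        PV=CF/(1+0.0685)^t    t·PV
  1       100.00        93.5891        93.5891
  2       100.00        87.5893       175.1786
  3       100.00        81.9741       245.9222
  4       100.00        76.7188       306.8753
  5       100.00        71.8005       359.0024
  6       100.00        67.1975       403.1847
  7     1,100.00       691.7848     4,842.4934
  Σ                  1,170.6540     6,426.2457
P = 1,170.6540; Macaulay duration = 6,426.2457 / 1,170.6540 = 5.48945 years.
Modified duration = D_Mac / (1 + y) = 5.48945 / 1.0685 = 5.13753 years.

5.138 years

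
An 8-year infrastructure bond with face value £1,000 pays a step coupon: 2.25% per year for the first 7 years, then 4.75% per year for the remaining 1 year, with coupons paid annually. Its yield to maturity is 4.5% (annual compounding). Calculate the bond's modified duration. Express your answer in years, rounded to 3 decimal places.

Periodic yield y = 0.045. First find Macaulay duration:
  t   CF        PV=CF/(1+0.045)^t    t·PV
  1        22.50        21.5311        21.5311
  2        22.50        20.6039        41.2078
  3        22.50        19.7167        59.1500
  4        22.50        18.8676        75.4705
  5        22.50        18.0551        90.2757
  6        22.50        17.2777       103.6659
  7        22.50        16.5336       115.7355
  8     1,047.50       736.5864     5,892.6914
  Σ                    869.1722     6,399.7280
P = 869.1722; Macaulay duration = 6,399.7280 / 869.1722 = 7.36302 years.
Modified duration = D_Mac / (1 + y) = 7.36302 / 1.045 = 7.04595 years.

7.046 years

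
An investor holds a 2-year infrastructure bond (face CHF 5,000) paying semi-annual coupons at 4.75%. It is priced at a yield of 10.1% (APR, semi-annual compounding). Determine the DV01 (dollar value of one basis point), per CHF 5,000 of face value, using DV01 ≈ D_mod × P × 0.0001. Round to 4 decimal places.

Periodic yield y = 0.0505.
  t   CF        PV=CF/(1+0.0505)^t    t·PV
  1       118.75       113.0414       113.0414
  2       118.75       107.6072       215.2145
  3       118.75       102.4343       307.3029
  4     5,118.75     4,203.1965    16,812.7859
  Σ                  4,526.2794    17,448.3448
P = 4,526.2794; D_Mac = 3.85490 half-year periods = 1.92745 yrs; D_mod = 1.83479 yrs.
DV01 ≈ 1.83479 × 4,526.2794 × 0.0001 = 0.830478.

CHF 0.8305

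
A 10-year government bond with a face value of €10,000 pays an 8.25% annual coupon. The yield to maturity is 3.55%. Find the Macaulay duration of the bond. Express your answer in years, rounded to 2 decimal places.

Periodic yield y = 0.0355. Discount each cash flow and weight by its year:
  t   CF        PV=CF/(1+0.0355)^t    t·PV
  1       825.00       796.7166       796.7166
  2       825.00       769.4028     1,538.8055
  3       825.00       743.0254     2,229.0761
  4       825.00       717.5523     2,870.2090
  5       825.00       692.9524     3,464.7622
  6       825.00       669.1960     4,015.1759
  7       825.00       646.2540     4,523.7778
  8       825.00       624.0985     4,992.7878
  9       825.00       602.7025     5,424.3228
  10   10,825.00     7,637.0718    76,370.7178
  Σ                 13,898.9722   106,226.3517
Price P = Σ PV = 13,898.9722.
Macaulay duration = Σ(t·PV) / P = 106,226.3517 / 13,898.9722 = 7.64275 years.

7.64 years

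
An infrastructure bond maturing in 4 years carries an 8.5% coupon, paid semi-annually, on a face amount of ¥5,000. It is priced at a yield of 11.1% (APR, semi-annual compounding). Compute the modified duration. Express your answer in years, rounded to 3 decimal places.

Periodic yield y = 0.0555. First find Macaulay duration:
  t   CF        PV=CF/(1+0.0555)^t    t·PV
  1       212.50       201.3264       201.3264
  2       212.50       190.7403       381.4806
  3       212.50       180.7108       542.1325
  4       212.50       171.2088       684.8350
  5       212.50       162.2063       811.0316
  6       212.50       153.6772       922.0633
  7       212.50       145.5966     1,019.1763
  8     5,212.50     3,383.6090    27,068.8717
  Σ                  4,589.0754    31,630.9175
P = 4,589.0754; Macaulay duration = 31,630.9175 / 4,589.0754 = 6.89266 half-year periods = 3.44633 years.
Modified duration = D_Mac / (1 + y) = 3.44633 / 1.0555 = 3.26511 years.

3.265 years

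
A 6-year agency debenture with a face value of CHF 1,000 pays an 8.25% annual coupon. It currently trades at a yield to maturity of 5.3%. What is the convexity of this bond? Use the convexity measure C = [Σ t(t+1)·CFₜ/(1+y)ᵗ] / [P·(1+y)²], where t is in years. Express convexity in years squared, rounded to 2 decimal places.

29.89

With y = 0.053:
  t   CF        PV=CF/(1+0.053)^t    t·PV        t(t+1)·PV
  1        82.50        78.3476        78.3476         156.6952
  2        82.50        74.4042       148.8083         446.4249
  3        82.50        70.6592       211.9777         847.9106
  4        82.50        67.1028       268.4111       1,342.0554
  5        82.50        63.7253       318.6266       1,911.7599
  6     1,082.50       794.0680     4,764.4078      33,350.8547
  Σ                  1,148.3070     5,790.5791      38,055.7008
P = 1,148.3070.
Convexity = Σ t(t+1)·PV / [P·(1+y)²] = 38,055.7008 / (1,148.3070 × 1.108809) = 29.88856.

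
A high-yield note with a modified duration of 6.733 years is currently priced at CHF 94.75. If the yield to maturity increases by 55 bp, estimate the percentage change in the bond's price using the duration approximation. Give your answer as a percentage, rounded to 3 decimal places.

Duration approximation: ΔP/P ≈ -D_mod · Δy = -6.733 × (+0.0055) = -0.0370315.
As a percentage: -3.70315%.

-3.703%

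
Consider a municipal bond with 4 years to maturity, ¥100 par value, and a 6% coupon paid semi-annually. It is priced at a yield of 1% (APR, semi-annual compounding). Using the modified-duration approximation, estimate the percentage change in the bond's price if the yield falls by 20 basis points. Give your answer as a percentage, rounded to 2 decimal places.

Periodic yield y = 0.005. Modified duration first:
  t   CF        PV=CF/(1+0.005)^t    t·PV
  1         3.00         2.9851         2.9851
  2         3.00         2.9702         5.9404
  3         3.00         2.9554         8.8663
  4         3.00         2.9407        11.7630
  5         3.00         2.9261        14.6306
  6         3.00         2.9116        17.4693
  7         3.00         2.8971        20.2795
  8       103.00        98.9712       791.7694
  Σ                    119.5574       873.7036
P = 119.5574; D_Mac = 7.30782 half-year periods = 3.65391 yrs; D_mod = 3.65391/(1+0.005) = 3.63573 yrs.
ΔP/P ≈ -D_mod · Δy = -3.63573 × (-0.002) = +0.007271 = +0.7271%.

+0.73%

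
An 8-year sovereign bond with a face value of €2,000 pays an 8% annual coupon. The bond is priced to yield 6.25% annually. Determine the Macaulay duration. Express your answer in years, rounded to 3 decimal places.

Periodic yield y = 0.0625. Discount each cash flow and weight by its year:
  t   CF        PV=CF/(1+0.0625)^t    t·PV
  1       160.00       150.5882       150.5882
  2       160.00       141.7301       283.4602
  3       160.00       133.3930       400.1791
  4       160.00       125.5464       502.1856
  5       160.00       118.1613       590.8065
  6       160.00       111.2106       667.2639
  7       160.00       104.6688       732.6819
  8     2,160.00     1,329.9100    10,639.2797
  Σ                  2,215.2085    13,966.4451
Price P = Σ PV = 2,215.2085.
Macaulay duration = Σ(t·PV) / P = 13,966.4451 / 2,215.2085 = 6.30480 years.

6.305 years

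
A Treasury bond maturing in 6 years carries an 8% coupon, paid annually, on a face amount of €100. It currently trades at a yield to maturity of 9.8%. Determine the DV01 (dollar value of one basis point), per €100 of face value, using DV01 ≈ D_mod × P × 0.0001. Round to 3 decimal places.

Periodic yield y = 0.098.
  t   CF        PV=CF/(1+0.098)^t    t·PV
  1         8.00         7.2860         7.2860
  2         8.00         6.6357        13.2714
  3         8.00         6.0434        18.1303
  4         8.00         5.5040        22.0161
  5         8.00         5.0128        25.0639
  6       108.00        61.6325       369.7949
  Σ                     92.1144       455.5625
P = 92.1144; D_Mac = 4.94562 yrs; D_mod = 4.50421 yrs.
DV01 ≈ 4.50421 × 92.1144 × 0.0001 = 0.041490.

€0.041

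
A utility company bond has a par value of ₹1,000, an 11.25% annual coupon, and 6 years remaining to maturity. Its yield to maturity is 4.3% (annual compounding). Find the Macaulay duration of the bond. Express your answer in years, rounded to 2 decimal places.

Periodic yield y = 0.043. Discount each cash flow and weight by its year:
  t   CF        PV=CF/(1+0.043)^t    t·PV
  1       112.50       107.8619       107.8619
  2       112.50       103.4151       206.8302
  3       112.50        99.1516       297.4547
  4       112.50        95.0638       380.2553
  5       112.50        91.1446       455.7230
  6     1,112.50       864.1600     5,184.9601
  Σ                  1,360.7970     6,633.0853
Price P = Σ PV = 1,360.7970.
Macaulay duration = Σ(t·PV) / P = 6,633.0853 / 1,360.7970 = 4.87441 years.

4.87 years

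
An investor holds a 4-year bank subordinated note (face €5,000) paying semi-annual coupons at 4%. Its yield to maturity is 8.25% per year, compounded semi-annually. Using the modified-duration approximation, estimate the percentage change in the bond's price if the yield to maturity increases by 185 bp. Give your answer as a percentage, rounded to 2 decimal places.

-6.59%

Periodic yield y = 0.04125. Modified duration first:
  t   CF        PV=CF/(1+0.04125)^t    t·PV
  1       100.00        96.0384        96.0384
  2       100.00        92.2338       184.4675
  3       100.00        88.5799       265.7396
  4       100.00        85.0707       340.2827
  5       100.00        81.7005       408.5027
  6       100.00        78.4639       470.7834
  7       100.00        75.3555       527.4884
  8     5,100.00     3,690.8812    29,527.0492
  Σ                  4,288.3238    31,820.3520
P = 4,288.3238; D_Mac = 7.42023 half-year periods = 3.71012 yrs; D_mod = 3.71012/(1+0.04125) = 3.56314 yrs.
ΔP/P ≈ -D_mod · Δy = -3.56314 × (+0.0185) = -0.065918 = -6.5918%.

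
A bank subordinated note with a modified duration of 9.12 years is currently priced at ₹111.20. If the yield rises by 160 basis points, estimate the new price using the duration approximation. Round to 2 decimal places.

₹94.97

Duration approximation: ΔP/P ≈ -D_mod · Δy = -9.12 × (+0.016) = -0.145920.
New price ≈ 111.20 × (1 - 0.145920) = 94.973696.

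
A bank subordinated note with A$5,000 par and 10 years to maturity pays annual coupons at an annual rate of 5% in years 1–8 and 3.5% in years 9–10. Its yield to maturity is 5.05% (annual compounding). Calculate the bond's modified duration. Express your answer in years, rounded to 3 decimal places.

7.689 years

Periodic yield y = 0.0505. First find Macaulay duration:
  t   CF        PV=CF/(1+0.0505)^t    t·PV
  1       250.00       237.9819       237.9819
  2       250.00       226.5416       453.0831
  3       250.00       215.6512       646.9535
  4       250.00       205.2843       821.1373
  5       250.00       195.4158       977.0791
  6       250.00       186.0217     1,116.1304
  7       250.00       177.0792     1,239.5546
  8       250.00       168.5666     1,348.5329
  9       175.00       112.3243     1,010.9183
  10    5,175.00     3,161.9121    31,619.1206
  Σ                  4,886.7787    39,470.4916
P = 4,886.7787; Macaulay duration = 39,470.4916 / 4,886.7787 = 8.07700 years.
Modified duration = D_Mac / (1 + y) = 8.07700 / 1.0505 = 7.68872 years.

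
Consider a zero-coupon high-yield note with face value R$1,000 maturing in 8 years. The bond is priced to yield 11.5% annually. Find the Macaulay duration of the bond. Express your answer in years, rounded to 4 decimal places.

A zero-coupon bond has a single cash flow at maturity, so its Macaulay duration equals its maturity: 8 years.

8.0000 years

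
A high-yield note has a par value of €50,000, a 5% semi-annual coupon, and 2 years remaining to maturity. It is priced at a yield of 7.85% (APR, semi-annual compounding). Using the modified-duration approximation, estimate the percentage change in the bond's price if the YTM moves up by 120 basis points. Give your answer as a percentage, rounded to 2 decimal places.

Periodic yield y = 0.03925. Modified duration first:
  t   CF        PV=CF/(1+0.03925)^t    t·PV
  1     1,250.00     1,202.7905     1,202.7905
  2     1,250.00     1,157.3639     2,314.7279
  3     1,250.00     1,113.6531     3,340.9592
  4    51,250.00    43,935.3142   175,741.2570
  Σ                 47,409.1217   182,599.7345
P = 47,409.1217; D_Mac = 3.85157 half-year periods = 1.92579 yrs; D_mod = 1.92579/(1+0.03925) = 1.85305 yrs.
ΔP/P ≈ -D_mod · Δy = -1.85305 × (+0.012) = -0.022237 = -2.2237%.

-2.22%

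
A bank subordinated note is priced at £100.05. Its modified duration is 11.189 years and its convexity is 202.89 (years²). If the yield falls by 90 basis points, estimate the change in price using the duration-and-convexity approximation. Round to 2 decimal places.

+£10.90

Duration effect: -D_mod·Δy = -11.189 × (-0.009) = +0.100701
Convexity effect: ½·C·(Δy)² = 0.5 × 202.89 × (-0.009)² = +0.008217045
ΔP/P ≈ +0.100701 + 0.008217045 = +0.108918045
ΔP ≈ 100.05 × (+0.108918045) = +10.89725040225.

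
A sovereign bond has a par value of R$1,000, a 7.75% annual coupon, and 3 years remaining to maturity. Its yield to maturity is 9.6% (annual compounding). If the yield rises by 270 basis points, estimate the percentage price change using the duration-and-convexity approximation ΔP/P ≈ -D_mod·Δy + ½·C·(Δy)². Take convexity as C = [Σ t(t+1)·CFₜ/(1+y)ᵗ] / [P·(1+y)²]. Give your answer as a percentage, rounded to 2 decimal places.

-6.53%

With y = 0.096:
  t   CF        PV=CF/(1+0.096)^t    t·PV        t(t+1)·PV
  1        77.50        70.7117        70.7117         141.4234
  2        77.50        64.5180       129.0359         387.1077
  3     1,077.50       818.4377     2,455.3130       9,821.2522
  Σ                    953.6673     2,655.0606      10,349.7833
P = 953.6673; D_Mac = 2.78405 yrs; D_mod = 2.54019 yrs; C = 9.03469.
Duration effect: -2.54019 × (+0.027) = -0.068585
Convexity effect: 0.5 × 9.03469 × (0.027)² = +0.0032931
ΔP/P ≈ -0.068585 + 0.0032931 = -0.065292 = -6.5292%.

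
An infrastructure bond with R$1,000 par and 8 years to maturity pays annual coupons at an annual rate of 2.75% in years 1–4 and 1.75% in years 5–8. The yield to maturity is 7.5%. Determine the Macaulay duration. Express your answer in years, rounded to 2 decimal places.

7.16 years

Periodic yield y = 0.075. Discount each cash flow and weight by its year:
  t   CF        PV=CF/(1+0.075)^t    t·PV
  1        27.50        25.5814        25.5814
  2        27.50        23.7966        47.5933
  3        27.50        22.1364        66.4092
  4        27.50        20.5920        82.3681
  5        17.50        12.1898        60.9489
  6        17.50        11.3393        68.0360
  7        17.50        10.5482        73.8375
  8     1,017.50       570.5145     4,564.1162
  Σ                    696.6983     4,988.8905
Price P = Σ PV = 696.6983.
Macaulay duration = Σ(t·PV) / P = 4,988.8905 / 696.6983 = 7.16076 years.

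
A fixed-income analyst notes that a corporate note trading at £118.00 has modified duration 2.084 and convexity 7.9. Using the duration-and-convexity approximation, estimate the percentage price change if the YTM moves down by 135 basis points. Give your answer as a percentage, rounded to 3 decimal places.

+2.885%

Duration effect: -D_mod·Δy = -2.084 × (-0.0135) = +0.028134
Convexity effect: ½·C·(Δy)² = 0.5 × 7.9 × (-0.0135)² = +0.0007198875
ΔP/P ≈ +0.028134 + 0.0007198875 = +0.0288538875
= +2.88538875%.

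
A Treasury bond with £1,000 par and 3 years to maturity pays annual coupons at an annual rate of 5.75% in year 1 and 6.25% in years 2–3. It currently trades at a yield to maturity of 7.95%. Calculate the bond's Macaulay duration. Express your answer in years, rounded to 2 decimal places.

2.83 years

Periodic yield y = 0.0795. Discount each cash flow and weight by its year:
  t   CF        PV=CF/(1+0.0795)^t    t·PV
  1        57.50        53.2654        53.2654
  2        62.50        53.6333       107.2667
  3     1,062.50       844.6193     2,533.8579
  Σ                    951.5180     2,694.3899
Price P = Σ PV = 951.5180.
Macaulay duration = Σ(t·PV) / P = 2,694.3899 / 951.5180 = 2.83168 years.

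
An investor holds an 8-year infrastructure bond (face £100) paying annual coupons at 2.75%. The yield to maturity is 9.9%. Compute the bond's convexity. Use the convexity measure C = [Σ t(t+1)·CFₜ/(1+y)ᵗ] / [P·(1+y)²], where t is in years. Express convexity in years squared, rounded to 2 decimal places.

With y = 0.099:
  t   CF        PV=CF/(1+0.099)^t    t·PV        t(t+1)·PV
  1         2.75         2.5023         2.5023           5.0045
  2         2.75         2.2769         4.5537          13.6612
  3         2.75         2.0718         6.2153          24.8611
  4         2.75         1.8851         7.5405          37.7027
  5         2.75         1.7153         8.5766          51.4595
  6         2.75         1.5608         9.3648          65.5535
  7         2.75         1.4202         9.9414          79.5311
  8       102.75        48.2837       386.2694       3,476.4244
  Σ                     61.7160       434.9639       3,754.1980
P = 61.7160.
Convexity = Σ t(t+1)·PV / [P·(1+y)²] = 3,754.1980 / (61.7160 × 1.207801) = 50.36443.

50.36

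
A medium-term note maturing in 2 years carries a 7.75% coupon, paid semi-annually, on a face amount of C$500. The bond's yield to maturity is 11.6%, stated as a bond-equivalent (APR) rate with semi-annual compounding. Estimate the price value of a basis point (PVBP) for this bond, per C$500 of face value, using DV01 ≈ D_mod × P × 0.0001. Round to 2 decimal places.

C$0.08

Periodic yield y = 0.058.
  t   CF        PV=CF/(1+0.058)^t    t·PV
  1       19.375        18.3129        18.3129
  2       19.375        17.3089        34.6179
  3       19.375        16.3601        49.0802
  4      519.375       414.5132     1,658.0528
  Σ                    466.4950     1,760.0637
P = 466.4950; D_Mac = 3.77295 half-year periods = 1.88648 yrs; D_mod = 1.78306 yrs.
DV01 ≈ 1.78306 × 466.4950 × 0.0001 = 0.083179.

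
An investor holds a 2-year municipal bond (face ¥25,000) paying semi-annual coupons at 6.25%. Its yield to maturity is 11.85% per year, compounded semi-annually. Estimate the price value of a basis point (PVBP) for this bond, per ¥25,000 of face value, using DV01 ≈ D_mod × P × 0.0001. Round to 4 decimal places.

¥4.0603

Periodic yield y = 0.05925.
  t   CF        PV=CF/(1+0.05925)^t    t·PV
  1       781.25       737.5502       737.5502
  2       781.25       696.2947     1,392.5894
  3       781.25       657.3469     1,972.0407
  4    25,781.25    20,479.0629    81,916.2515
  Σ                 22,570.2546    86,018.4317
P = 22,570.2546; D_Mac = 3.81114 half-year periods = 1.90557 yrs; D_mod = 1.79898 yrs.
DV01 ≈ 1.79898 × 22,570.2546 × 0.0001 = 4.060346.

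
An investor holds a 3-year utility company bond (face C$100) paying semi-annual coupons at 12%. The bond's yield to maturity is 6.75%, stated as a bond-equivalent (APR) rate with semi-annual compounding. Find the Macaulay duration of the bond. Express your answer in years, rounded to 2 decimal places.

2.63 years

Periodic yield y = 0.03375. Discount each cash flow and weight by its period:
  t   CF        PV=CF/(1+0.03375)^t    t·PV
  1         6.00         5.8041         5.8041
  2         6.00         5.6146        11.2292
  3         6.00         5.4313        16.2939
  4         6.00         5.2540        21.0160
  5         6.00         5.0825        25.4123
  6       106.00        86.8586       521.1515
  Σ                    114.0451       600.9070
Price P = Σ PV = 114.0451.
Macaulay duration = Σ(t·PV) / P = 600.9070 / 114.0451 = 5.26903 half-year periods.
In years: 5.26903 / 2 = 2.63452 years.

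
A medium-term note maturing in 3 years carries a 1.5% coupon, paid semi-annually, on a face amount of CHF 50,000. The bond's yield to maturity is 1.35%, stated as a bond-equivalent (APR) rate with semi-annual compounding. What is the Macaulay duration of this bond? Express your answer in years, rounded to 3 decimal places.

Periodic yield y = 0.00675. Discount each cash flow and weight by its period:
  t   CF        PV=CF/(1+0.00675)^t    t·PV
  1       375.00       372.4857       372.4857
  2       375.00       369.9883       739.9766
  3       375.00       367.5076     1,102.5229
  4       375.00       365.0436     1,460.1743
  5       375.00       362.5961     1,812.9803
  6    50,375.00    48,382.1573   290,292.9440
  Σ                 50,219.7786   295,781.0838
Price P = Σ PV = 50,219.7786.
Macaulay duration = Σ(t·PV) / P = 295,781.0838 / 50,219.7786 = 5.88973 half-year periods.
In years: 5.88973 / 2 = 2.94487 years.

2.945 years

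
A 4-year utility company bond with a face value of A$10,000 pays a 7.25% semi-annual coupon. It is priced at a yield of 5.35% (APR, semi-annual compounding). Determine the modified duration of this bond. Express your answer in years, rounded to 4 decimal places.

Periodic yield y = 0.02675. First find Macaulay duration:
  t   CF        PV=CF/(1+0.02675)^t    t·PV
  1       362.50       353.0558       353.0558
  2       362.50       343.8576       687.7151
  3       362.50       334.8990     1,004.6971
  4       362.50       326.1739     1,304.6955
  5       362.50       317.6760     1,588.3802
  6       362.50       309.3996     1,856.3976
  7       362.50       301.3388     2,109.3715
  8    10,362.50     8,389.7081    67,117.6649
  Σ                 10,676.1087    76,021.9775
P = 10,676.1087; Macaulay duration = 76,021.9775 / 10,676.1087 = 7.12076 half-year periods = 3.56038 years.
Modified duration = D_Mac / (1 + y) = 3.56038 / 1.02675 = 3.46762 years.

3.4676 years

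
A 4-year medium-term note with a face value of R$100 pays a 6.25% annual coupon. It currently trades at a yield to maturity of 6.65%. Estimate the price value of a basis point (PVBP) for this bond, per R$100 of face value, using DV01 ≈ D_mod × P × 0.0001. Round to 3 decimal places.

R$0.034

Periodic yield y = 0.0665.
  t   CF        PV=CF/(1+0.0665)^t    t·PV
  1         6.25         5.8603         5.8603
  2         6.25         5.4949        10.9898
  3         6.25         5.1523        15.4568
  4       106.25        82.1269       328.5077
  Σ                     98.6343       360.8145
P = 98.6343; D_Mac = 3.65810 yrs; D_mod = 3.43001 yrs.
DV01 ≈ 3.43001 × 98.6343 × 0.0001 = 0.033832.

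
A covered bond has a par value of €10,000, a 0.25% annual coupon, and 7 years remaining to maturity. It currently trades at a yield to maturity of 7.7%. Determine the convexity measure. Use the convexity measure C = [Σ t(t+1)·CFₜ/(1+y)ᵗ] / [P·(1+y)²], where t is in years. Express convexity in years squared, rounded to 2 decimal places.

With y = 0.077:
  t   CF        PV=CF/(1+0.077)^t    t·PV        t(t+1)·PV
  1        25.00        23.2126        23.2126          46.4253
  2        25.00        21.5530        43.1061         129.3183
  3        25.00        20.0121        60.0363         240.1453
  4        25.00        18.5813        74.3254         371.6269
  5        25.00        17.2529        86.2644         517.5863
  6        25.00        16.0194        96.1163         672.8141
  7    10,025.00     5,964.5057    41,751.5399     334,012.3194
  Σ                  6,081.1371    42,134.6010     335,990.2355
P = 6,081.1371.
Convexity = Σ t(t+1)·PV / [P·(1+y)²] = 335,990.2355 / (6,081.1371 × 1.159929) = 47.63328.

47.63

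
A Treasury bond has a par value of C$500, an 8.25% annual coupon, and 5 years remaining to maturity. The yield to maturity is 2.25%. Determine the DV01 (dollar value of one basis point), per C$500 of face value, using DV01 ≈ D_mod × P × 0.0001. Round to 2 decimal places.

C$0.27

Periodic yield y = 0.0225.
  t   CF        PV=CF/(1+0.0225)^t    t·PV
  1        41.25        40.3423        40.3423
  2        41.25        39.4546        78.9091
  3        41.25        38.5864       115.7591
  4        41.25        37.7373       150.9492
  5       541.25       484.2630     2,421.3152
  Σ                    640.3836     2,807.2749
P = 640.3836; D_Mac = 4.38374 yrs; D_mod = 4.28728 yrs.
DV01 ≈ 4.28728 × 640.3836 × 0.0001 = 0.274550.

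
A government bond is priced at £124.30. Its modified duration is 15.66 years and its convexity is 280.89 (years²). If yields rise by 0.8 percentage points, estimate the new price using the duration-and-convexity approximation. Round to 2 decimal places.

Duration effect: -D_mod·Δy = -15.66 × (+0.008) = -0.125280
Convexity effect: ½·C·(Δy)² = 0.5 × 280.89 × (0.008)² = +0.00898848
ΔP/P ≈ -0.125280 + 0.00898848 = -0.11629152
New price ≈ 124.30 × (1 - 0.11629152) = 109.844964064.

£109.84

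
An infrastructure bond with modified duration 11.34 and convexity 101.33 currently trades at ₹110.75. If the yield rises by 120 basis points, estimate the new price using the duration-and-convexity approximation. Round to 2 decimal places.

Duration effect: -D_mod·Δy = -11.34 × (+0.012) = -0.136080
Convexity effect: ½·C·(Δy)² = 0.5 × 101.33 × (0.012)² = +0.00729576
ΔP/P ≈ -0.136080 + 0.00729576 = -0.12878424
New price ≈ 110.75 × (1 - 0.12878424) = 96.48714542.

₹96.49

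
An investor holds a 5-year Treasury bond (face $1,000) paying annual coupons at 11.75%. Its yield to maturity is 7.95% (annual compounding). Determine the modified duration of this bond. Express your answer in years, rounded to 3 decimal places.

3.819 years

Periodic yield y = 0.0795. First find Macaulay duration:
  t   CF        PV=CF/(1+0.0795)^t    t·PV
  1       117.50       108.8467       108.8467
  2       117.50       100.8307       201.6613
  3       117.50        93.4050       280.2149
  4       117.50        86.5261       346.1045
  5     1,117.50       762.3147     3,811.5735
  Σ                  1,151.9231     4,748.4009
P = 1,151.9231; Macaulay duration = 4,748.4009 / 1,151.9231 = 4.12215 years.
Modified duration = D_Mac / (1 + y) = 4.12215 / 1.0795 = 3.81857 years.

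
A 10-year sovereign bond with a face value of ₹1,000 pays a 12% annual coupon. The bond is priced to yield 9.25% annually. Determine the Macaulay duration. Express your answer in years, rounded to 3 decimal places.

Periodic yield y = 0.0925. Discount each cash flow and weight by its year:
  t   CF        PV=CF/(1+0.0925)^t    t·PV
  1       120.00       109.8398       109.8398
  2       120.00       100.5399       201.0798
  3       120.00        92.0273       276.0820
  4       120.00        84.2356       336.9422
  5       120.00        77.1035       385.5174
  6       120.00        70.5753       423.4516
  7       120.00        64.5998       452.1986
  8       120.00        59.1302       473.0420
  9       120.00        54.1238       487.1141
  10    1,120.00       462.3848     4,623.8482
  Σ                  1,174.5600     7,769.1158
Price P = Σ PV = 1,174.5600.
Macaulay duration = Σ(t·PV) / P = 7,769.1158 / 1,174.5600 = 6.61449 years.

6.614 years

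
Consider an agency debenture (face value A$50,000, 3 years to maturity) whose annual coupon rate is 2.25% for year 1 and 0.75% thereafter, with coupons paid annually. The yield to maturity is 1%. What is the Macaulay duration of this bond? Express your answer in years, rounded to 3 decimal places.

2.948 years

Periodic yield y = 0.01. Discount each cash flow and weight by its year:
  t   CF        PV=CF/(1+0.01)^t    t·PV
  1     1,125.00     1,113.8614     1,113.8614
  2       375.00       367.6110       735.2220
  3    50,375.00    48,893.4787   146,680.4361
  Σ                 50,374.9511   148,529.5195
Price P = Σ PV = 50,374.9511.
Macaulay duration = Σ(t·PV) / P = 148,529.5195 / 50,374.9511 = 2.94848 years.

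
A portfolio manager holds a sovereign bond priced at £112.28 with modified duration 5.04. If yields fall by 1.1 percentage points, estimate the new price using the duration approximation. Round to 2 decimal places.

Duration approximation: ΔP/P ≈ -D_mod · Δy = -5.04 × (-0.011) = +0.055440.
New price ≈ 112.28 × (1 + 0.055440) = 118.5048032.

£118.50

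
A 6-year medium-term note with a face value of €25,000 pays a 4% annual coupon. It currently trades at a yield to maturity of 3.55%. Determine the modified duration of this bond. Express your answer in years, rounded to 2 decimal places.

Periodic yield y = 0.0355. First find Macaulay duration:
  t   CF        PV=CF/(1+0.0355)^t    t·PV
  1     1,000.00       965.7170       965.7170
  2     1,000.00       932.6094     1,865.2188
  3     1,000.00       900.6368     2,701.9104
  4     1,000.00       869.7603     3,479.0413
  5     1,000.00       839.9424     4,199.7118
  6    26,000.00    21,089.8130   126,538.8779
  Σ                 25,598.4789   139,750.4772
P = 25,598.4789; Macaulay duration = 139,750.4772 / 25,598.4789 = 5.45933 years.
Modified duration = D_Mac / (1 + y) = 5.45933 / 1.0355 = 5.27217 years.

5.27 years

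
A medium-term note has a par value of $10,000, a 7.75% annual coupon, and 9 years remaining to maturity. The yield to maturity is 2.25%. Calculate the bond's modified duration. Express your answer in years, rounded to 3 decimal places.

7.045 years

Periodic yield y = 0.0225. First find Macaulay duration:
  t   CF        PV=CF/(1+0.0225)^t    t·PV
  1       775.00       757.9462       757.9462
  2       775.00       741.2677     1,482.5354
  3       775.00       724.9562     2,174.8685
  4       775.00       709.0036     2,836.0144
  5       775.00       693.4020     3,467.0102
  6       775.00       678.1438     4,068.8629
  7       775.00       663.2213     4,642.5493
  8       775.00       648.6272     5,189.0177
  9    10,775.00     8,819.5703    79,376.1331
  Σ                 14,436.1384   103,994.9378
P = 14,436.1384; Macaulay duration = 103,994.9378 / 14,436.1384 = 7.20379 years.
Modified duration = D_Mac / (1 + y) = 7.20379 / 1.0225 = 7.04527 years.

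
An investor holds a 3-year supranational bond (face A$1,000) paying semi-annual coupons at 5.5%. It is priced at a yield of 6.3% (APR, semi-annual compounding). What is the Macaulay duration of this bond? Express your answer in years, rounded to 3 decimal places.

Periodic yield y = 0.0315. Discount each cash flow and weight by its period:
  t   CF        PV=CF/(1+0.0315)^t    t·PV
  1        27.50        26.6602        26.6602
  2        27.50        25.8461        51.6921
  3        27.50        25.0568        75.1703
  4        27.50        24.2916        97.1663
  5        27.50        23.5498       117.7488
  6     1,027.50       853.0342     5,118.2051
  Σ                    978.4386     5,486.6429
Price P = Σ PV = 978.4386.
Macaulay duration = Σ(t·PV) / P = 5,486.6429 / 978.4386 = 5.60755 half-year periods.
In years: 5.60755 / 2 = 2.80377 years.

2.804 years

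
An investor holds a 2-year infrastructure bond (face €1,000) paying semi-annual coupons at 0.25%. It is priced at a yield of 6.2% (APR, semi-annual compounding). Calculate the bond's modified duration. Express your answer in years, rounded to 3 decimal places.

Periodic yield y = 0.031. First find Macaulay duration:
  t   CF        PV=CF/(1+0.031)^t    t·PV
  1         1.25         1.2124         1.2124
  2         1.25         1.1760         2.3519
  3         1.25         1.1406         3.4218
  4     1,001.25       886.1513     3,544.6051
  Σ                    889.6803     3,551.5913
P = 889.6803; Macaulay duration = 3,551.5913 / 889.6803 = 3.99199 half-year periods = 1.99599 years.
Modified duration = D_Mac / (1 + y) = 1.99599 / 1.031 = 1.93598 years.

1.936 years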